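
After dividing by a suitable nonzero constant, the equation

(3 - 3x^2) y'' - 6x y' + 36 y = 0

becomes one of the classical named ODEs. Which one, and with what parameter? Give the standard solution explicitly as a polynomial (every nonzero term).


All three coefficients share the factor 3; dividing through by 3 gives  (1 - x^2) y'' - 2x y' + 12 y = 0.
This matches the Legendre equation (1 - x^2) y'' - 2x y' + n(n+1) y = 0 (note the -2x y' term) with n(n+1) = 12, so n = 3; the polynomial solution is P_3(x).
With y = sum_k a_k x^k, matching x^k gives (k+2)(k+1) a_{k+2} = [k(k+1) - n(n+1)] a_k = (k - 3)(k + 4) a_k. The right side vanishes at k = 3, so the series with the parity of 3 terminates at degree 3.
Standard normalization (P_n(1) = 1): leading coefficient (2n)!/(2^n (n!)^2) = 720/(8*36) = 5/2, so a_3 = 5/2. Work downward with a_k = (k+1)(k+2) a_{k+2} / ((k - 3)(k + 4)):
  a_1 = (2)(3)(5/2) / ((1 - 3)(1 + 4)) = 15/(-10) = -3/2
Hence P_3(x) = 5 x^3/2 - 3 x/2.

P_3(x); series = 5 x^3/2 - 3 x/2


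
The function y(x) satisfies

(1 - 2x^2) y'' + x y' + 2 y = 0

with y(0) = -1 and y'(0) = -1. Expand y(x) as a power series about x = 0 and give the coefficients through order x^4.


Ansatz: y(x) = sum_{n>=0} a_n x^n, so y'(x) = sum_{n>=1} n a_n x^(n-1) and y''(x) = sum_{n>=2} n(n-1) a_n x^(n-2).
Substitute into P(x) y'' + Q(x) y' + R(x) y = 0 with P(x) = 1 - 2x^2, Q(x) = x, R(x) = 2, and match powers of x.
Initial conditions: a_0 = -1, a_1 = -1.
Setting the coefficient of each power of x to zero and solving order by order (substituting the coefficients already found):
  x^0: 2 a_2 + 2 a_0 = 0  ->  2 a_2 = -2 a_0 = 2  ->  a_2 = 1
  x^1: 6 a_3 + 3 a_1 = 0  ->  6 a_3 = -3 a_1 = 3  ->  a_3 = 1/2
  x^2: 12 a_4 = 0  ->  a_4 = 0
Truncated series: y(x) = -1 - x + x^2 + (1/2) x^3 + O(x^5).

a_0 = -1; a_1 = -1; a_2 = 1; a_3 = 1/2; a_4 = 0


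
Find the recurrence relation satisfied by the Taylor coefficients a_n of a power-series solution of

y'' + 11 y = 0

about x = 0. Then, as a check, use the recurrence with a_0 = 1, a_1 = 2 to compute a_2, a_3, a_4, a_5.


Substitute y = sum_n a_n x^n into y'' + (const) y = 0.
y''(x) = sum_{n>=0} (n+2)(n+1) a_{n+2} x^n.
The ODE becomes sum_n [(n+2)(n+1) a_{n+2} + 11 a_n] x^n = 0.
Setting each coefficient to zero gives the recurrence:
  (n+2)(n+1) a_{n+2} + 11 a_n = 0,
  a_{n+2} = -11 / ((n+1)(n+2)) a_n.

Check with a_0 = 1, a_1 = 2 (apply the recurrence for n = 0, 1, 2, 3): a_0 = 1, a_1 = 2, a_2 = -11/2, a_3 = -11/3, a_4 = 121/24, a_5 = 121/60.

a_{n+2} = -11/((n+1)(n+2)) * a_n; check: a_0 = 1, a_1 = 2, a_2 = -11/2, a_3 = -11/3, a_4 = 121/24, a_5 = 121/60


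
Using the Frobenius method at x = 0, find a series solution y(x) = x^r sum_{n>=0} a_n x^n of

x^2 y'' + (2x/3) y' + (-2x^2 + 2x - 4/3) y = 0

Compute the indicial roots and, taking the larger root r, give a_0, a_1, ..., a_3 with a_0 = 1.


Write in Frobenius form y'' + (p(x)/x) y' + (q(x)/x^2) y = 0:
  p(x) = 2/3,  q(x) = -2x^2 + 2x - 4/3.
Indicial equation: r(r-1) + (2/3) r + (-4/3) = 0 -> roots r_1 = 4/3, r_2 = -1.
Take r = r_1 = 4/3. Let y(x) = x^r sum_{n>=0} a_n x^n with a_0 = 1.
Substitute y = x^r sum a_n x^n and match x^{r+n}. The recurrence is
  D(n) a_n + 2 a_{n-1} - 2 a_{n-2} = 0,  where D(n) = (r+n)(r+n-1) + (2/3)(r+n) + (-4/3).
  a_n = [-2 a_{n-1} + 2 a_{n-2}] / D(n).
Since the indicial polynomial factors as (r - r_1)(r - r_2), D(n) = (r_1 + n - r_1)(r_1 + n - r_2) = n(n + 7/3).
Evaluating step by step (a_0 = 1):
  n = 1: D(1) = 1(1 + 7/3) = 10/3; numerator = -2(1) = -2; a_1 = (-2)/(10/3) = -3/5
  n = 2: D(2) = 2(2 + 7/3) = 26/3; numerator = -2(-3/5) + 2(1) = 16/5; a_2 = (16/5)/(26/3) = 24/65
  n = 3: D(3) = 3(3 + 7/3) = 16; numerator = -2(24/65) + 2(-3/5) = -126/65; a_3 = (-126/65)/(16) = -63/520

r = 4/3; a_0 = 1; a_1 = -3/5; a_2 = 24/65; a_3 = -63/520


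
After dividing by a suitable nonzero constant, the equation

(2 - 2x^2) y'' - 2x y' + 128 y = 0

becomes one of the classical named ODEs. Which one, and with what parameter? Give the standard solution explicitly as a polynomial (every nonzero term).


All three coefficients share the factor 2; dividing through by 2 gives  (1 - x^2) y'' - x y' + 64 y = 0.
This matches the Chebyshev equation (1 - x^2) y'' - x y' + n^2 y = 0 (note the -x y' term, not -2x y') with n^2 = 64, so n = 8; the polynomial solution is T_8(x).
With y = sum_k a_k x^k, matching x^k gives (k+2)(k+1) a_{k+2} = (k^2 - n^2) a_k = (k - 8)(k + 8) a_k. The right side vanishes at k = 8, so the series with the parity of 8 terminates at degree 8.
Standard normalization: leading coefficient of T_n is 2^(n-1), so a_8 = 2^7 = 128. Work downward with a_k = (k+1)(k+2) a_{k+2} / ((k - 8)(k + 8)):
  a_6 = (7)(8)(128) / ((6 - 8)(6 + 8)) = 7168/(-28) = -256
  a_4 = (5)(6)(-256) / ((4 - 8)(4 + 8)) = -7680/(-48) = 160
  a_2 = (3)(4)(160) / ((2 - 8)(2 + 8)) = 1920/(-60) = -32
  a_0 = (1)(2)(-32) / ((0 - 8)(0 + 8)) = -64/(-64) = 1
Hence T_8(x) = 128 x^8 - 256 x^6 + 160 x^4 - 32 x^2 + 1.

T_8(x); series = 128 x^8 - 256 x^6 + 160 x^4 - 32 x^2 + 1


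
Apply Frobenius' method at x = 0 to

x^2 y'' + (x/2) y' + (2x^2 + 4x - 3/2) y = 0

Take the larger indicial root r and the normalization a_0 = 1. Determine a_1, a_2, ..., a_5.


Write in Frobenius form y'' + (p(x)/x) y' + (q(x)/x^2) y = 0:
  p(x) = 1/2,  q(x) = 2x^2 + 4x - 3/2.
Indicial equation: r(r-1) + (1/2) r + (-3/2) = 0 -> roots r_1 = 3/2, r_2 = -1.
Take r = r_1 = 3/2. Let y(x) = x^r sum_{n>=0} a_n x^n with a_0 = 1.
Substitute y = x^r sum a_n x^n and match x^{r+n}. The recurrence is
  D(n) a_n + 4 a_{n-1} + 2 a_{n-2} = 0,  where D(n) = (r+n)(r+n-1) + (1/2)(r+n) + (-3/2).
  a_n = [-4 a_{n-1} - 2 a_{n-2}] / D(n).
Since the indicial polynomial factors as (r - r_1)(r - r_2), D(n) = (r_1 + n - r_1)(r_1 + n - r_2) = n(n + 5/2).
Evaluating step by step (a_0 = 1):
  n = 1: D(1) = 1(1 + 5/2) = 7/2; numerator = -4(1) = -4; a_1 = (-4)/(7/2) = -8/7
  n = 2: D(2) = 2(2 + 5/2) = 9; numerator = -4(-8/7) - 2(1) = 18/7; a_2 = (18/7)/(9) = 2/7
  n = 3: D(3) = 3(3 + 5/2) = 33/2; numerator = -4(2/7) - 2(-8/7) = 8/7; a_3 = (8/7)/(33/2) = 16/231
  n = 4: D(4) = 4(4 + 5/2) = 26; numerator = -4(16/231) - 2(2/7) = -28/33; a_4 = (-28/33)/(26) = -14/429
  n = 5: D(5) = 5(5 + 5/2) = 75/2; numerator = -4(-14/429) - 2(16/231) = -8/1001; a_5 = (-8/1001)/(75/2) = -16/75075

r = 3/2; a_0 = 1; a_1 = -8/7; a_2 = 2/7; a_3 = 16/231; a_4 = -14/429; a_5 = -16/75075


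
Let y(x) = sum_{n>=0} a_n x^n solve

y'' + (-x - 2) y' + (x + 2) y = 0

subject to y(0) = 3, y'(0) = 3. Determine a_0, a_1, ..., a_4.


Ansatz: y(x) = sum_{n>=0} a_n x^n, so y'(x) = sum_{n>=1} n a_n x^(n-1) and y''(x) = sum_{n>=2} n(n-1) a_n x^(n-2).
Substitute into P(x) y'' + Q(x) y' + R(x) y = 0 with P(x) = 1, Q(x) = -x - 2, R(x) = x + 2, and match powers of x.
Initial conditions: a_0 = 3, a_1 = 3.
Setting the coefficient of each power of x to zero and solving order by order (substituting the coefficients already found):
  x^0: 2 a_2 - 2 a_1 + 2 a_0 = 0  ->  2 a_2 = 2 a_1 - 2 a_0 = 0  ->  a_2 = 0
  x^1: 6 a_3 - 4 a_2 + a_1 + a_0 = 0  ->  6 a_3 = 4 a_2 - a_1 - a_0 = -6  ->  a_3 = -1
  x^2: 12 a_4 - 6 a_3 + a_1 = 0  ->  12 a_4 = 6 a_3 - a_1 = -9  ->  a_4 = -3/4
Truncated series: y(x) = 3 + 3 x - x^3 - (3/4) x^4 + O(x^5).

a_0 = 3; a_1 = 3; a_2 = 0; a_3 = -1; a_4 = -3/4


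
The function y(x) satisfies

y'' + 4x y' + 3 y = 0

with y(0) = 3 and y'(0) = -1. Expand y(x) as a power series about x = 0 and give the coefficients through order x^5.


Ansatz: y(x) = sum_{n>=0} a_n x^n, so y'(x) = sum_{n>=1} n a_n x^(n-1) and y''(x) = sum_{n>=2} n(n-1) a_n x^(n-2).
Substitute into P(x) y'' + Q(x) y' + R(x) y = 0 with P(x) = 1, Q(x) = 4x, R(x) = 3, and match powers of x.
Initial conditions: a_0 = 3, a_1 = -1.
Setting the coefficient of each power of x to zero and solving order by order (substituting the coefficients already found):
  x^0: 2 a_2 + 3 a_0 = 0  ->  2 a_2 = -3 a_0 = -9  ->  a_2 = -9/2
  x^1: 6 a_3 + 7 a_1 = 0  ->  6 a_3 = -7 a_1 = 7  ->  a_3 = 7/6
  x^2: 12 a_4 + 11 a_2 = 0  ->  12 a_4 = -11 a_2 = 99/2  ->  a_4 = 33/8
  x^3: 20 a_5 + 15 a_3 = 0  ->  20 a_5 = -15 a_3 = -35/2  ->  a_5 = -7/8
Truncated series: y(x) = 3 - x - (9/2) x^2 + (7/6) x^3 + (33/8) x^4 - (7/8) x^5 + O(x^6).

a_0 = 3; a_1 = -1; a_2 = -9/2; a_3 = 7/6; a_4 = 33/8; a_5 = -7/8


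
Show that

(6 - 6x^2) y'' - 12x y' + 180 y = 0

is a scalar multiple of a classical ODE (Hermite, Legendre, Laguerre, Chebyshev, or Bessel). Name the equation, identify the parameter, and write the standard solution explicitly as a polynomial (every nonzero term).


All three coefficients share the factor 6; dividing through by 6 gives  (1 - x^2) y'' - 2x y' + 30 y = 0.
This matches the Legendre equation (1 - x^2) y'' - 2x y' + n(n+1) y = 0 (note the -2x y' term) with n(n+1) = 30, so n = 5; the polynomial solution is P_5(x).
With y = sum_k a_k x^k, matching x^k gives (k+2)(k+1) a_{k+2} = [k(k+1) - n(n+1)] a_k = (k - 5)(k + 6) a_k. The right side vanishes at k = 5, so the series with the parity of 5 terminates at degree 5.
Standard normalization (P_n(1) = 1): leading coefficient (2n)!/(2^n (n!)^2) = 3628800/(32*14400) = 63/8, so a_5 = 63/8. Work downward with a_k = (k+1)(k+2) a_{k+2} / ((k - 5)(k + 6)):
  a_3 = (4)(5)(63/8) / ((3 - 5)(3 + 6)) = (315/2)/(-18) = -35/4
  a_1 = (2)(3)(-35/4) / ((1 - 5)(1 + 6)) = (-105/2)/(-28) = 15/8
Hence P_5(x) = 63 x^5/8 - 35 x^3/4 + 15 x/8.

P_5(x); series = 63 x^5/8 - 35 x^3/4 + 15 x/8


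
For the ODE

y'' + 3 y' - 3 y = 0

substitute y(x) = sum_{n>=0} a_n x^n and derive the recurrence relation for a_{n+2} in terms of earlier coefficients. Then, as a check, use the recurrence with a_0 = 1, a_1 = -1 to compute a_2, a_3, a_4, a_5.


Substitute y = sum_n a_n x^n.
y''(x) has coefficient (n+2)(n+1) a_{n+2} at x^n;
3 y'(x) has coefficient 3 (n+1) a_{n+1} at x^n;
-3 y(x) has coefficient -3 a_n at x^n.
Matching x^n: (n+2)(n+1) a_{n+2} + 3 (n+1) a_{n+1} - 3 a_n = 0.
Thus a_{n+2} = [-3 (n+1) a_{n+1} + 3 a_n] / ((n+1)(n+2)).

Check with a_0 = 1, a_1 = -1 (apply the recurrence for n = 0, 1, 2, 3): a_0 = 1, a_1 = -1, a_2 = 3, a_3 = -7/2, a_4 = 27/8, a_5 = -51/20.

a_(n+2) = [-3 (n+1) a_(n+1) + 3 a_n] / ((n+1)(n+2)); check: a_0 = 1, a_1 = -1, a_2 = 3, a_3 = -7/2, a_4 = 27/8, a_5 = -51/20


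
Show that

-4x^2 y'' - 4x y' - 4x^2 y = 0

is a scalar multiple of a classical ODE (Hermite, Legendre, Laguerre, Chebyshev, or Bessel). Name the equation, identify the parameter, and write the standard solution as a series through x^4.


All three coefficients share the factor -4; dividing through by -4 gives  x^2 y'' + x y' + x^2 y = 0.
This matches the Bessel equation x^2 y'' + x y' + (x^2 - nu^2) y = 0 with nu^2 = 0, so nu = 0; the solution bounded at x = 0 is J_0(x).
Frobenius at x = 0: indicial roots ±nu; for r = nu the recurrence k(k + 2nu) c_k = -c_{k-2} gives the standard series J_nu(x) = sum_{k>=0} (-1)^k / (k! (k+nu)!) (x/2)^(2k+nu). Evaluate the first 3 terms:
  k = 0: (-1)^0 / (0! * 0! * 2^0) x^0 = 1/(1*1*1) x^0 = (1) x^0
  k = 1: (-1)^1 / (1! * 1! * 2^2) x^2 = -1/(1*1*4) x^2 = (-1/4) x^2
  k = 2: (-1)^2 / (2! * 2! * 2^4) x^4 = 1/(2*2*16) x^4 = (1/64) x^4
Hence J_0(x) = x^4/64 - x^2/4 + 1 + ....

J_0(x); series = x^4/64 - x^2/4 + 1


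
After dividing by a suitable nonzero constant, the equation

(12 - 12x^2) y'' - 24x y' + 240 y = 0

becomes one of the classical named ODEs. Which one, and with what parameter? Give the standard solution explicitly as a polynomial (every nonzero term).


All three coefficients share the factor 12; dividing through by 12 gives  (1 - x^2) y'' - 2x y' + 20 y = 0.
This matches the Legendre equation (1 - x^2) y'' - 2x y' + n(n+1) y = 0 (note the -2x y' term) with n(n+1) = 20, so n = 4; the polynomial solution is P_4(x).
With y = sum_k a_k x^k, matching x^k gives (k+2)(k+1) a_{k+2} = [k(k+1) - n(n+1)] a_k = (k - 4)(k + 5) a_k. The right side vanishes at k = 4, so the series with the parity of 4 terminates at degree 4.
Standard normalization (P_n(1) = 1): leading coefficient (2n)!/(2^n (n!)^2) = 40320/(16*576) = 35/8, so a_4 = 35/8. Work downward with a_k = (k+1)(k+2) a_{k+2} / ((k - 4)(k + 5)):
  a_2 = (3)(4)(35/8) / ((2 - 4)(2 + 5)) = (105/2)/(-14) = -15/4
  a_0 = (1)(2)(-15/4) / ((0 - 4)(0 + 5)) = (-15/2)/(-20) = 3/8
Hence P_4(x) = 35 x^4/8 - 15 x^2/4 + 3/8.

P_4(x); series = 35 x^4/8 - 15 x^2/4 + 3/8


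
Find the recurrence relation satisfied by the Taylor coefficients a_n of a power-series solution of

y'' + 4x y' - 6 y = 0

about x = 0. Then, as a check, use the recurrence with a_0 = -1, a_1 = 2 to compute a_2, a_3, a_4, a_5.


Substitute y = sum_n a_n x^n.
y''(x) has coefficient (n+2)(n+1) a_{n+2} at x^n;
4 x y'(x) has coefficient 4 n a_n at x^n (shift);
-6 y(x) has coefficient -6 a_n at x^n.
Matching x^n: (n+2)(n+1) a_{n+2} + (4n - 6) a_n = 0.
Thus a_{n+2} = (-4n + 6) / ((n+1)(n+2)) * a_n.

Check with a_0 = -1, a_1 = 2 (apply the recurrence for n = 0, 1, 2, 3): a_0 = -1, a_1 = 2, a_2 = -3, a_3 = 2/3, a_4 = 1/2, a_5 = -1/5.

a_(n+2) = (-4n + 6) / ((n+1)(n+2)) * a_n; check: a_0 = -1, a_1 = 2, a_2 = -3, a_3 = 2/3, a_4 = 1/2, a_5 = -1/5


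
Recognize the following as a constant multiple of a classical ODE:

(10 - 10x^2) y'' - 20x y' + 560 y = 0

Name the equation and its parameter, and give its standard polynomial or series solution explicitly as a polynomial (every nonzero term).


All three coefficients share the factor 10; dividing through by 10 gives  (1 - x^2) y'' - 2x y' + 56 y = 0.
This matches the Legendre equation (1 - x^2) y'' - 2x y' + n(n+1) y = 0 (note the -2x y' term) with n(n+1) = 56, so n = 7; the polynomial solution is P_7(x).
With y = sum_k a_k x^k, matching x^k gives (k+2)(k+1) a_{k+2} = [k(k+1) - n(n+1)] a_k = (k - 7)(k + 8) a_k. The right side vanishes at k = 7, so the series with the parity of 7 terminates at degree 7.
Standard normalization (P_n(1) = 1): leading coefficient (2n)!/(2^n (n!)^2) = 87178291200/(128*25401600) = 429/16, so a_7 = 429/16. Work downward with a_k = (k+1)(k+2) a_{k+2} / ((k - 7)(k + 8)):
  a_5 = (6)(7)(429/16) / ((5 - 7)(5 + 8)) = (9009/8)/(-26) = -693/16
  a_3 = (4)(5)(-693/16) / ((3 - 7)(3 + 8)) = (-3465/4)/(-44) = 315/16
  a_1 = (2)(3)(315/16) / ((1 - 7)(1 + 8)) = (945/8)/(-54) = -35/16
Hence P_7(x) = 429 x^7/16 - 693 x^5/16 + 315 x^3/16 - 35 x/16.

P_7(x); series = 429 x^7/16 - 693 x^5/16 + 315 x^3/16 - 35 x/16


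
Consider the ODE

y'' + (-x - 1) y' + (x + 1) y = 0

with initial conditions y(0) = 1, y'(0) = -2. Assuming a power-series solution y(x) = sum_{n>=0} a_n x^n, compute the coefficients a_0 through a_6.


Ansatz: y(x) = sum_{n>=0} a_n x^n, so y'(x) = sum_{n>=1} n a_n x^(n-1) and y''(x) = sum_{n>=2} n(n-1) a_n x^(n-2).
Substitute into P(x) y'' + Q(x) y' + R(x) y = 0 with P(x) = 1, Q(x) = -x - 1, R(x) = x + 1, and match powers of x.
Initial conditions: a_0 = 1, a_1 = -2.
Setting the coefficient of each power of x to zero and solving order by order (substituting the coefficients already found):
  x^0: 2 a_2 - a_1 + a_0 = 0  ->  2 a_2 = a_1 - a_0 = -3  ->  a_2 = -3/2
  x^1: 6 a_3 - 2 a_2 + a_0 = 0  ->  6 a_3 = 2 a_2 - a_0 = -4  ->  a_3 = -2/3
  x^2: 12 a_4 - 3 a_3 - a_2 + a_1 = 0  ->  12 a_4 = 3 a_3 + a_2 - a_1 = -3/2  ->  a_4 = -1/8
  x^3: 20 a_5 - 4 a_4 - 2 a_3 + a_2 = 0  ->  20 a_5 = 4 a_4 + 2 a_3 - a_2 = -1/3  ->  a_5 = -1/60
  x^4: 30 a_6 - 5 a_5 - 3 a_4 + a_3 = 0  ->  30 a_6 = 5 a_5 + 3 a_4 - a_3 = 5/24  ->  a_6 = 1/144
Truncated series: y(x) = 1 - 2 x - (3/2) x^2 - (2/3) x^3 - (1/8) x^4 - (1/60) x^5 + (1/144) x^6 + O(x^7).

a_0 = 1; a_1 = -2; a_2 = -3/2; a_3 = -2/3; a_4 = -1/8; a_5 = -1/60; a_6 = 1/144


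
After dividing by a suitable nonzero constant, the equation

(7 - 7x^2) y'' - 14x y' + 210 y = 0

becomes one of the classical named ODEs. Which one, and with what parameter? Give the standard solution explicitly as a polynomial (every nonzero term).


All three coefficients share the factor 7; dividing through by 7 gives  (1 - x^2) y'' - 2x y' + 30 y = 0.
This matches the Legendre equation (1 - x^2) y'' - 2x y' + n(n+1) y = 0 (note the -2x y' term) with n(n+1) = 30, so n = 5; the polynomial solution is P_5(x).
With y = sum_k a_k x^k, matching x^k gives (k+2)(k+1) a_{k+2} = [k(k+1) - n(n+1)] a_k = (k - 5)(k + 6) a_k. The right side vanishes at k = 5, so the series with the parity of 5 terminates at degree 5.
Standard normalization (P_n(1) = 1): leading coefficient (2n)!/(2^n (n!)^2) = 3628800/(32*14400) = 63/8, so a_5 = 63/8. Work downward with a_k = (k+1)(k+2) a_{k+2} / ((k - 5)(k + 6)):
  a_3 = (4)(5)(63/8) / ((3 - 5)(3 + 6)) = (315/2)/(-18) = -35/4
  a_1 = (2)(3)(-35/4) / ((1 - 5)(1 + 6)) = (-105/2)/(-28) = 15/8
Hence P_5(x) = 63 x^5/8 - 35 x^3/4 + 15 x/8.

P_5(x); series = 63 x^5/8 - 35 x^3/4 + 15 x/8


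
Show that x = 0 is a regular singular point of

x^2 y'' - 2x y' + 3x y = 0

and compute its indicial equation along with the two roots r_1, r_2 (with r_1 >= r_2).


Divide by x^2 to reach normal form y'' + P_1(x) y' + P_2(x) y = 0 with P_1(x) = -2/x and P_2(x) = 3/x.
x = 0 is a singular point because the y'-coefficient -2/x has a pole at x = 0 and the y-coefficient 3/x has a pole at x = 0.
It is a regular singular point because x P_1(x) = p(x) = -2 and x^2 P_2(x) = q(x) = 3x are polynomials, hence analytic at x = 0.
p(0) = -2,  q(0) = 0.
Indicial equation: r(r-1) + p(0) r + q(0) = 0, i.e. r^2 + (p(0) - 1) r + q(0) = 0, i.e. r^2 - 3 r = 0.
Discriminant: (-3)^2 - 4(0) = 9, so r = (3 ± 3)/2.
Solving: r_1 = 3, r_2 = 0.

indicial: r^2 - 3 r = 0; roots r_1 = 3, r_2 = 0


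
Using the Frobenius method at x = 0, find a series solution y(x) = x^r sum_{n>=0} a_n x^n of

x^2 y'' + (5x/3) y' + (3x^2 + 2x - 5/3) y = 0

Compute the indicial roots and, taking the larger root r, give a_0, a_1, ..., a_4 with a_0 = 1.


Write in Frobenius form y'' + (p(x)/x) y' + (q(x)/x^2) y = 0:
  p(x) = 5/3,  q(x) = 3x^2 + 2x - 5/3.
Indicial equation: r(r-1) + (5/3) r + (-5/3) = 0 -> roots r_1 = 1, r_2 = -5/3.
Take r = r_1 = 1. Let y(x) = x^r sum_{n>=0} a_n x^n with a_0 = 1.
Substitute y = x^r sum a_n x^n and match x^{r+n}. The recurrence is
  D(n) a_n + 2 a_{n-1} + 3 a_{n-2} = 0,  where D(n) = (r+n)(r+n-1) + (5/3)(r+n) + (-5/3).
  a_n = [-2 a_{n-1} - 3 a_{n-2}] / D(n).
Since the indicial polynomial factors as (r - r_1)(r - r_2), D(n) = (r_1 + n - r_1)(r_1 + n - r_2) = n(n + 8/3).
Evaluating step by step (a_0 = 1):
  n = 1: D(1) = 1(1 + 8/3) = 11/3; numerator = -2(1) = -2; a_1 = (-2)/(11/3) = -6/11
  n = 2: D(2) = 2(2 + 8/3) = 28/3; numerator = -2(-6/11) - 3(1) = -21/11; a_2 = (-21/11)/(28/3) = -9/44
  n = 3: D(3) = 3(3 + 8/3) = 17; numerator = -2(-9/44) - 3(-6/11) = 45/22; a_3 = (45/22)/(17) = 45/374
  n = 4: D(4) = 4(4 + 8/3) = 80/3; numerator = -2(45/374) - 3(-9/44) = 279/748; a_4 = (279/748)/(80/3) = 837/59840

r = 1; a_0 = 1; a_1 = -6/11; a_2 = -9/44; a_3 = 45/374; a_4 = 837/59840


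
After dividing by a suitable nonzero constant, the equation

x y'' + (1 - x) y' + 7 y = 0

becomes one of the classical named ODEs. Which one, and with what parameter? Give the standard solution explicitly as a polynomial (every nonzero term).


The equation is already in a standard form:  x y'' + (1 - x) y' + 7 y = 0.
This matches the Laguerre equation x y'' + (1 - x) y' + n y = 0 with n = 7; the polynomial solution is L_7(x).
With y = sum_k a_k x^k, matching x^k gives (k+1)k a_{k+1} + (k+1) a_{k+1} - k a_k + n a_k = 0, i.e. (k+1)^2 a_{k+1} = (k - n) a_k = (k - 7) a_k. The right side vanishes at k = 7, so the series terminates at degree 7.
Standard normalization L_n(0) = 1 gives a_0 = 1. Work upward with a_{k+1} = (k - 7) a_k / (k+1)^2:
  a_1 = (0 - 7)(1) / 1^2 = -7/1 = -7
  a_2 = (1 - 7)(-7) / 2^2 = 42/4 = 21/2
  a_3 = (2 - 7)(21/2) / 3^2 = (-105/2)/9 = -35/6
  a_4 = (3 - 7)(-35/6) / 4^2 = (70/3)/16 = 35/24
  a_5 = (4 - 7)(35/24) / 5^2 = (-35/8)/25 = -7/40
  a_6 = (5 - 7)(-7/40) / 6^2 = (7/20)/36 = 7/720
  a_7 = (6 - 7)(7/720) / 7^2 = (-7/720)/49 = -1/5040
Hence L_7(x) = -x^7/5040 + 7 x^6/720 - 7 x^5/40 + 35 x^4/24 - 35 x^3/6 + 21 x^2/2 - 7 x + 1.

L_7(x); series = -x^7/5040 + 7 x^6/720 - 7 x^5/40 + 35 x^4/24 - 35 x^3/6 + 21 x^2/2 - 7 x + 1


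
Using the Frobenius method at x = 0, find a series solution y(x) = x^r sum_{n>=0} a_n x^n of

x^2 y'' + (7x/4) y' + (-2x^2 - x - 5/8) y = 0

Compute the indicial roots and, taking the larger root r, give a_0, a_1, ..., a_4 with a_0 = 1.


Write in Frobenius form y'' + (p(x)/x) y' + (q(x)/x^2) y = 0:
  p(x) = 7/4,  q(x) = -2x^2 - x - 5/8.
Indicial equation: r(r-1) + (7/4) r + (-5/8) = 0 -> roots r_1 = 1/2, r_2 = -5/4.
Take r = r_1 = 1/2. Let y(x) = x^r sum_{n>=0} a_n x^n with a_0 = 1.
Substitute y = x^r sum a_n x^n and match x^{r+n}. The recurrence is
  D(n) a_n - 1 a_{n-1} - 2 a_{n-2} = 0,  where D(n) = (r+n)(r+n-1) + (7/4)(r+n) + (-5/8).
  a_n = [1 a_{n-1} + 2 a_{n-2}] / D(n).
Since the indicial polynomial factors as (r - r_1)(r - r_2), D(n) = (r_1 + n - r_1)(r_1 + n - r_2) = n(n + 7/4).
Evaluating step by step (a_0 = 1):
  n = 1: D(1) = 1(1 + 7/4) = 11/4; numerator = 1(1) = 1; a_1 = (1)/(11/4) = 4/11
  n = 2: D(2) = 2(2 + 7/4) = 15/2; numerator = 1(4/11) + 2(1) = 26/11; a_2 = (26/11)/(15/2) = 52/165
  n = 3: D(3) = 3(3 + 7/4) = 57/4; numerator = 1(52/165) + 2(4/11) = 172/165; a_3 = (172/165)/(57/4) = 688/9405
  n = 4: D(4) = 4(4 + 7/4) = 23; numerator = 1(688/9405) + 2(52/165) = 6616/9405; a_4 = (6616/9405)/(23) = 6616/216315

r = 1/2; a_0 = 1; a_1 = 4/11; a_2 = 52/165; a_3 = 688/9405; a_4 = 6616/216315


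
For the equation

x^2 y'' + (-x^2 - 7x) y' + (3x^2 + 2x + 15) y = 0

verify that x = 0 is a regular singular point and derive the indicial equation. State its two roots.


Divide by x^2 to reach normal form y'' + P_1(x) y' + P_2(x) y = 0 with P_1(x) = -1 - 7/x and P_2(x) = 3 + 2/x + 15/x^2.
x = 0 is a singular point because the y'-coefficient -1 - 7/x has a pole at x = 0 and the y-coefficient 3 + 2/x + 15/x^2 has a pole at x = 0.
It is a regular singular point because x P_1(x) = p(x) = -x - 7 and x^2 P_2(x) = q(x) = 3x^2 + 2x + 15 are polynomials, hence analytic at x = 0.
p(0) = -7,  q(0) = 15.
Indicial equation: r(r-1) + p(0) r + q(0) = 0, i.e. r^2 + (p(0) - 1) r + q(0) = 0, i.e. r^2 - 8 r + 15 = 0.
Discriminant: (-8)^2 - 4(15) = 4, so r = (8 ± 2)/2.
Solving: r_1 = 5, r_2 = 3.

indicial: r^2 - 8 r + 15 = 0; roots r_1 = 5, r_2 = 3


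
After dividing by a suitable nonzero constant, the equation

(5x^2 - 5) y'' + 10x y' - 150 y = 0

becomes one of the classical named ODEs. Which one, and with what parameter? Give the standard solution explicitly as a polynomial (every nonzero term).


All three coefficients share the factor -5; dividing through by -5 gives  (1 - x^2) y'' - 2x y' + 30 y = 0.
This matches the Legendre equation (1 - x^2) y'' - 2x y' + n(n+1) y = 0 (note the -2x y' term) with n(n+1) = 30, so n = 5; the polynomial solution is P_5(x).
With y = sum_k a_k x^k, matching x^k gives (k+2)(k+1) a_{k+2} = [k(k+1) - n(n+1)] a_k = (k - 5)(k + 6) a_k. The right side vanishes at k = 5, so the series with the parity of 5 terminates at degree 5.
Standard normalization (P_n(1) = 1): leading coefficient (2n)!/(2^n (n!)^2) = 3628800/(32*14400) = 63/8, so a_5 = 63/8. Work downward with a_k = (k+1)(k+2) a_{k+2} / ((k - 5)(k + 6)):
  a_3 = (4)(5)(63/8) / ((3 - 5)(3 + 6)) = (315/2)/(-18) = -35/4
  a_1 = (2)(3)(-35/4) / ((1 - 5)(1 + 6)) = (-105/2)/(-28) = 15/8
Hence P_5(x) = 63 x^5/8 - 35 x^3/4 + 15 x/8.

P_5(x); series = 63 x^5/8 - 35 x^3/4 + 15 x/8


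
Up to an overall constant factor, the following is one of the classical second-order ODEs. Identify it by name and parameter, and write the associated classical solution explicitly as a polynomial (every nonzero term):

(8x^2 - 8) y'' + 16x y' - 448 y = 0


All three coefficients share the factor -8; dividing through by -8 gives  (1 - x^2) y'' - 2x y' + 56 y = 0.
This matches the Legendre equation (1 - x^2) y'' - 2x y' + n(n+1) y = 0 (note the -2x y' term) with n(n+1) = 56, so n = 7; the polynomial solution is P_7(x).
With y = sum_k a_k x^k, matching x^k gives (k+2)(k+1) a_{k+2} = [k(k+1) - n(n+1)] a_k = (k - 7)(k + 8) a_k. The right side vanishes at k = 7, so the series with the parity of 7 terminates at degree 7.
Standard normalization (P_n(1) = 1): leading coefficient (2n)!/(2^n (n!)^2) = 87178291200/(128*25401600) = 429/16, so a_7 = 429/16. Work downward with a_k = (k+1)(k+2) a_{k+2} / ((k - 7)(k + 8)):
  a_5 = (6)(7)(429/16) / ((5 - 7)(5 + 8)) = (9009/8)/(-26) = -693/16
  a_3 = (4)(5)(-693/16) / ((3 - 7)(3 + 8)) = (-3465/4)/(-44) = 315/16
  a_1 = (2)(3)(315/16) / ((1 - 7)(1 + 8)) = (945/8)/(-54) = -35/16
Hence P_7(x) = 429 x^7/16 - 693 x^5/16 + 315 x^3/16 - 35 x/16.

P_7(x); series = 429 x^7/16 - 693 x^5/16 + 315 x^3/16 - 35 x/16


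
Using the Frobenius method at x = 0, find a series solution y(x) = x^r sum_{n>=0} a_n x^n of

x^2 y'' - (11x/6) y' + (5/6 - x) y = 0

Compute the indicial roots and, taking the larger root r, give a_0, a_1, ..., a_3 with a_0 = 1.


Write in Frobenius form y'' + (p(x)/x) y' + (q(x)/x^2) y = 0:
  p(x) = -11/6,  q(x) = 5/6 - x.
Indicial equation: r(r-1) + (-11/6) r + (5/6) = 0 -> roots r_1 = 5/2, r_2 = 1/3.
Take r = r_1 = 5/2. Let y(x) = x^r sum_{n>=0} a_n x^n with a_0 = 1.
Substitute y = x^r sum a_n x^n and match x^{r+n}. The recurrence is
  D(n) a_n - 1 a_{n-1} = 0,  where D(n) = (r+n)(r+n-1) + (-11/6)(r+n) + (5/6).
  a_n = 1 / D(n) * a_{n-1}.
Since the indicial polynomial factors as (r - r_1)(r - r_2), D(n) = (r_1 + n - r_1)(r_1 + n - r_2) = n(n + 13/6).
Evaluating step by step (a_0 = 1):
  n = 1: D(1) = 1(1 + 13/6) = 19/6; numerator = 1(1) = 1; a_1 = (1)/(19/6) = 6/19
  n = 2: D(2) = 2(2 + 13/6) = 25/3; numerator = 1(6/19) = 6/19; a_2 = (6/19)/(25/3) = 18/475
  n = 3: D(3) = 3(3 + 13/6) = 31/2; numerator = 1(18/475) = 18/475; a_3 = (18/475)/(31/2) = 36/14725

r = 5/2; a_0 = 1; a_1 = 6/19; a_2 = 18/475; a_3 = 36/14725


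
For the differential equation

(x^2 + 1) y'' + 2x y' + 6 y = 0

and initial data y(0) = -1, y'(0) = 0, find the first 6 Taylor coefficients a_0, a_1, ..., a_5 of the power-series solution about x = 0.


Ansatz: y(x) = sum_{n>=0} a_n x^n, so y'(x) = sum_{n>=1} n a_n x^(n-1) and y''(x) = sum_{n>=2} n(n-1) a_n x^(n-2).
Substitute into P(x) y'' + Q(x) y' + R(x) y = 0 with P(x) = x^2 + 1, Q(x) = 2x, R(x) = 6, and match powers of x.
Initial conditions: a_0 = -1, a_1 = 0.
Setting the coefficient of each power of x to zero and solving order by order (substituting the coefficients already found):
  x^0: 2 a_2 + 6 a_0 = 0  ->  2 a_2 = -6 a_0 = 6  ->  a_2 = 3
  x^1: 6 a_3 + 8 a_1 = 0  ->  6 a_3 = -8 a_1 = 0  ->  a_3 = 0
  x^2: 12 a_4 + 12 a_2 = 0  ->  12 a_4 = -12 a_2 = -36  ->  a_4 = -3
  x^3: 20 a_5 + 18 a_3 = 0  ->  20 a_5 = -18 a_3 = 0  ->  a_5 = 0
Truncated series: y(x) = -1 + 3 x^2 - 3 x^4 + O(x^6).

a_0 = -1; a_1 = 0; a_2 = 3; a_3 = 0; a_4 = -3; a_5 = 0


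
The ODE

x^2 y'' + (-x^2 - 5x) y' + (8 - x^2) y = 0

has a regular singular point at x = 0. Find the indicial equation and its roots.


Divide by x^2 to reach normal form y'' + P_1(x) y' + P_2(x) y = 0 with P_1(x) = -1 - 5/x and P_2(x) = -1 + 8/x^2.
x = 0 is a singular point because the y'-coefficient -1 - 5/x has a pole at x = 0 and the y-coefficient -1 + 8/x^2 has a pole at x = 0.
It is a regular singular point because x P_1(x) = p(x) = -x - 5 and x^2 P_2(x) = q(x) = 8 - x^2 are polynomials, hence analytic at x = 0.
p(0) = -5,  q(0) = 8.
Indicial equation: r(r-1) + p(0) r + q(0) = 0, i.e. r^2 + (p(0) - 1) r + q(0) = 0, i.e. r^2 - 6 r + 8 = 0.
Discriminant: (-6)^2 - 4(8) = 4, so r = (6 ± 2)/2.
Solving: r_1 = 4, r_2 = 2.

indicial: r^2 - 6 r + 8 = 0; roots r_1 = 4, r_2 = 2


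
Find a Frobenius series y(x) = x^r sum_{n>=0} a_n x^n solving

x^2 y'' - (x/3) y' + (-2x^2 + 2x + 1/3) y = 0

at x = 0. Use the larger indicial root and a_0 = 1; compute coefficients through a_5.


Write in Frobenius form y'' + (p(x)/x) y' + (q(x)/x^2) y = 0:
  p(x) = -1/3,  q(x) = -2x^2 + 2x + 1/3.
Indicial equation: r(r-1) + (-1/3) r + (1/3) = 0 -> roots r_1 = 1, r_2 = 1/3.
Take r = r_1 = 1. Let y(x) = x^r sum_{n>=0} a_n x^n with a_0 = 1.
Substitute y = x^r sum a_n x^n and match x^{r+n}. The recurrence is
  D(n) a_n + 2 a_{n-1} - 2 a_{n-2} = 0,  where D(n) = (r+n)(r+n-1) + (-1/3)(r+n) + (1/3).
  a_n = [-2 a_{n-1} + 2 a_{n-2}] / D(n).
Since the indicial polynomial factors as (r - r_1)(r - r_2), D(n) = (r_1 + n - r_1)(r_1 + n - r_2) = n(n + 2/3).
Evaluating step by step (a_0 = 1):
  n = 1: D(1) = 1(1 + 2/3) = 5/3; numerator = -2(1) = -2; a_1 = (-2)/(5/3) = -6/5
  n = 2: D(2) = 2(2 + 2/3) = 16/3; numerator = -2(-6/5) + 2(1) = 22/5; a_2 = (22/5)/(16/3) = 33/40
  n = 3: D(3) = 3(3 + 2/3) = 11; numerator = -2(33/40) + 2(-6/5) = -81/20; a_3 = (-81/20)/(11) = -81/220
  n = 4: D(4) = 4(4 + 2/3) = 56/3; numerator = -2(-81/220) + 2(33/40) = 105/44; a_4 = (105/44)/(56/3) = 45/352
  n = 5: D(5) = 5(5 + 2/3) = 85/3; numerator = -2(45/352) + 2(-81/220) = -873/880; a_5 = (-873/880)/(85/3) = -2619/74800

r = 1; a_0 = 1; a_1 = -6/5; a_2 = 33/40; a_3 = -81/220; a_4 = 45/352; a_5 = -2619/74800


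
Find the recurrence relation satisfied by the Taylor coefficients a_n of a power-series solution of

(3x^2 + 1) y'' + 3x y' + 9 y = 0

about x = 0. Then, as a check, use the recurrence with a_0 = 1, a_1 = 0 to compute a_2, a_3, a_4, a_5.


Substitute y = sum_n a_n x^n.
(1 + 3 x^2) y'' contributes (n+2)(n+1) a_{n+2} + 3 n(n-1) a_n at x^n.
3 x y'(x) contributes 3 n a_n at x^n.
9 y(x) contributes 9 a_n at x^n.
Matching x^n: (n+2)(n+1) a_{n+2} + (3 n(n-1) + 3 n + 9) a_n = 0.
Thus a_{n+2} = (-3 n(n-1) - 3 n - 9) / ((n+1)(n+2)) * a_n.

Check with a_0 = 1, a_1 = 0 (apply the recurrence for n = 0, 1, 2, 3): a_0 = 1, a_1 = 0, a_2 = -9/2, a_3 = 0, a_4 = 63/8, a_5 = 0.

a_(n+2) = (-3 n(n-1) - 3 n - 9) / ((n+1)(n+2)) * a_n; check: a_0 = 1, a_1 = 0, a_2 = -9/2, a_3 = 0, a_4 = 63/8, a_5 = 0


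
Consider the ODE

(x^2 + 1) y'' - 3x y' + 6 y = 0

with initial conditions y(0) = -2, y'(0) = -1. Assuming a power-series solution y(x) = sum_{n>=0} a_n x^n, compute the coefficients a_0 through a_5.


Ansatz: y(x) = sum_{n>=0} a_n x^n, so y'(x) = sum_{n>=1} n a_n x^(n-1) and y''(x) = sum_{n>=2} n(n-1) a_n x^(n-2).
Substitute into P(x) y'' + Q(x) y' + R(x) y = 0 with P(x) = x^2 + 1, Q(x) = -3x, R(x) = 6, and match powers of x.
Initial conditions: a_0 = -2, a_1 = -1.
Setting the coefficient of each power of x to zero and solving order by order (substituting the coefficients already found):
  x^0: 2 a_2 + 6 a_0 = 0  ->  2 a_2 = -6 a_0 = 12  ->  a_2 = 6
  x^1: 6 a_3 + 3 a_1 = 0  ->  6 a_3 = -3 a_1 = 3  ->  a_3 = 1/2
  x^2: 12 a_4 + 2 a_2 = 0  ->  12 a_4 = -2 a_2 = -12  ->  a_4 = -1
  x^3: 20 a_5 + 3 a_3 = 0  ->  20 a_5 = -3 a_3 = -3/2  ->  a_5 = -3/40
Truncated series: y(x) = -2 - x + 6 x^2 + (1/2) x^3 - x^4 - (3/40) x^5 + O(x^6).

a_0 = -2; a_1 = -1; a_2 = 6; a_3 = 1/2; a_4 = -1; a_5 = -3/40


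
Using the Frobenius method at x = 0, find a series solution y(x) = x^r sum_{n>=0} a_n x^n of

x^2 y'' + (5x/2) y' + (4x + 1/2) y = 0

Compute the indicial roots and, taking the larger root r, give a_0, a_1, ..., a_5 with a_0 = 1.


Write in Frobenius form y'' + (p(x)/x) y' + (q(x)/x^2) y = 0:
  p(x) = 5/2,  q(x) = 4x + 1/2.
Indicial equation: r(r-1) + (5/2) r + (1/2) = 0 -> roots r_1 = -1/2, r_2 = -1.
Take r = r_1 = -1/2. Let y(x) = x^r sum_{n>=0} a_n x^n with a_0 = 1.
Substitute y = x^r sum a_n x^n and match x^{r+n}. The recurrence is
  D(n) a_n + 4 a_{n-1} = 0,  where D(n) = (r+n)(r+n-1) + (5/2)(r+n) + (1/2).
  a_n = -4 / D(n) * a_{n-1}.
Since the indicial polynomial factors as (r - r_1)(r - r_2), D(n) = (r_1 + n - r_1)(r_1 + n - r_2) = n(n + 1/2).
Evaluating step by step (a_0 = 1):
  n = 1: D(1) = 1(1 + 1/2) = 3/2; numerator = -4(1) = -4; a_1 = (-4)/(3/2) = -8/3
  n = 2: D(2) = 2(2 + 1/2) = 5; numerator = -4(-8/3) = 32/3; a_2 = (32/3)/(5) = 32/15
  n = 3: D(3) = 3(3 + 1/2) = 21/2; numerator = -4(32/15) = -128/15; a_3 = (-128/15)/(21/2) = -256/315
  n = 4: D(4) = 4(4 + 1/2) = 18; numerator = -4(-256/315) = 1024/315; a_4 = (1024/315)/(18) = 512/2835
  n = 5: D(5) = 5(5 + 1/2) = 55/2; numerator = -4(512/2835) = -2048/2835; a_5 = (-2048/2835)/(55/2) = -4096/155925

r = -1/2; a_0 = 1; a_1 = -8/3; a_2 = 32/15; a_3 = -256/315; a_4 = 512/2835; a_5 = -4096/155925


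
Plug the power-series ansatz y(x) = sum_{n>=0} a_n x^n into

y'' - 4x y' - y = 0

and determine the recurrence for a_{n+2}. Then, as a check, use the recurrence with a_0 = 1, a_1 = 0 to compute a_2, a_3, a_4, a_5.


Substitute y = sum_n a_n x^n.
y''(x) has coefficient (n+2)(n+1) a_{n+2} at x^n;
-4 x y'(x) has coefficient -4 n a_n at x^n (shift);
-y(x) has coefficient -1 a_n at x^n.
Matching x^n: (n+2)(n+1) a_{n+2} + (-4n - 1) a_n = 0.
Thus a_{n+2} = (4n + 1) / ((n+1)(n+2)) * a_n.

Check with a_0 = 1, a_1 = 0 (apply the recurrence for n = 0, 1, 2, 3): a_0 = 1, a_1 = 0, a_2 = 1/2, a_3 = 0, a_4 = 3/8, a_5 = 0.

a_(n+2) = (4n + 1) / ((n+1)(n+2)) * a_n; check: a_0 = 1, a_1 = 0, a_2 = 1/2, a_3 = 0, a_4 = 3/8, a_5 = 0


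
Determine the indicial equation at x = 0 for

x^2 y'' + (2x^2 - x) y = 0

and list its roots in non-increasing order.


Divide by x^2 to reach normal form y'' + P_1(x) y' + P_2(x) y = 0 with P_1(x) = 0 and P_2(x) = 2 - 1/x.
x = 0 is a singular point because the y-coefficient 2 - 1/x has a pole at x = 0.
It is a regular singular point because x P_1(x) = p(x) = 0 and x^2 P_2(x) = q(x) = 2x^2 - x are polynomials, hence analytic at x = 0.
p(0) = 0,  q(0) = 0.
Indicial equation: r(r-1) + p(0) r + q(0) = 0, i.e. r^2 + (p(0) - 1) r + q(0) = 0, i.e. r^2 - 1 r = 0.
Discriminant: (-1)^2 - 4(0) = 1, so r = (1 ± 1)/2.
Solving: r_1 = 1, r_2 = 0.

indicial: r^2 - 1 r = 0; roots r_1 = 1, r_2 = 0


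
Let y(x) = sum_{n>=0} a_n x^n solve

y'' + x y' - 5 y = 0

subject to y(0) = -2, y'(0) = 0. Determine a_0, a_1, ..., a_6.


Ansatz: y(x) = sum_{n>=0} a_n x^n, so y'(x) = sum_{n>=1} n a_n x^(n-1) and y''(x) = sum_{n>=2} n(n-1) a_n x^(n-2).
Substitute into P(x) y'' + Q(x) y' + R(x) y = 0 with P(x) = 1, Q(x) = x, R(x) = -5, and match powers of x.
Initial conditions: a_0 = -2, a_1 = 0.
Setting the coefficient of each power of x to zero and solving order by order (substituting the coefficients already found):
  x^0: 2 a_2 - 5 a_0 = 0  ->  2 a_2 = 5 a_0 = -10  ->  a_2 = -5
  x^1: 6 a_3 - 4 a_1 = 0  ->  6 a_3 = 4 a_1 = 0  ->  a_3 = 0
  x^2: 12 a_4 - 3 a_2 = 0  ->  12 a_4 = 3 a_2 = -15  ->  a_4 = -5/4
  x^3: 20 a_5 - 2 a_3 = 0  ->  20 a_5 = 2 a_3 = 0  ->  a_5 = 0
  x^4: 30 a_6 - a_4 = 0  ->  30 a_6 = a_4 = -5/4  ->  a_6 = -1/24
Truncated series: y(x) = -2 - 5 x^2 - (5/4) x^4 - (1/24) x^6 + O(x^7).

a_0 = -2; a_1 = 0; a_2 = -5; a_3 = 0; a_4 = -5/4; a_5 = 0; a_6 = -1/24


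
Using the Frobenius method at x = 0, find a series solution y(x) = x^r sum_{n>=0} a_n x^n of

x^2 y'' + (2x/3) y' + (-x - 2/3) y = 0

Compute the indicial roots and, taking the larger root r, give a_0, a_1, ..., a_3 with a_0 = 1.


Write in Frobenius form y'' + (p(x)/x) y' + (q(x)/x^2) y = 0:
  p(x) = 2/3,  q(x) = -x - 2/3.
Indicial equation: r(r-1) + (2/3) r + (-2/3) = 0 -> roots r_1 = 1, r_2 = -2/3.
Take r = r_1 = 1. Let y(x) = x^r sum_{n>=0} a_n x^n with a_0 = 1.
Substitute y = x^r sum a_n x^n and match x^{r+n}. The recurrence is
  D(n) a_n - 1 a_{n-1} = 0,  where D(n) = (r+n)(r+n-1) + (2/3)(r+n) + (-2/3).
  a_n = 1 / D(n) * a_{n-1}.
Since the indicial polynomial factors as (r - r_1)(r - r_2), D(n) = (r_1 + n - r_1)(r_1 + n - r_2) = n(n + 5/3).
Evaluating step by step (a_0 = 1):
  n = 1: D(1) = 1(1 + 5/3) = 8/3; numerator = 1(1) = 1; a_1 = (1)/(8/3) = 3/8
  n = 2: D(2) = 2(2 + 5/3) = 22/3; numerator = 1(3/8) = 3/8; a_2 = (3/8)/(22/3) = 9/176
  n = 3: D(3) = 3(3 + 5/3) = 14; numerator = 1(9/176) = 9/176; a_3 = (9/176)/(14) = 9/2464

r = 1; a_0 = 1; a_1 = 3/8; a_2 = 9/176; a_3 = 9/2464


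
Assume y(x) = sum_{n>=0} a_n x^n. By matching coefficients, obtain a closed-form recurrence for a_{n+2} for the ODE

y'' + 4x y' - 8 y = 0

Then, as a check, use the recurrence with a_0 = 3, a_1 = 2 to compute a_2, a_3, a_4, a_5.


Substitute y = sum_n a_n x^n.
y''(x) has coefficient (n+2)(n+1) a_{n+2} at x^n;
4 x y'(x) has coefficient 4 n a_n at x^n (shift);
-8 y(x) has coefficient -8 a_n at x^n.
Matching x^n: (n+2)(n+1) a_{n+2} + (4n - 8) a_n = 0.
Thus a_{n+2} = (-4n + 8) / ((n+1)(n+2)) * a_n.

Check with a_0 = 3, a_1 = 2 (apply the recurrence for n = 0, 1, 2, 3): a_0 = 3, a_1 = 2, a_2 = 12, a_3 = 4/3, a_4 = 0, a_5 = -4/15.

a_(n+2) = (-4n + 8) / ((n+1)(n+2)) * a_n; check: a_0 = 3, a_1 = 2, a_2 = 12, a_3 = 4/3, a_4 = 0, a_5 = -4/15


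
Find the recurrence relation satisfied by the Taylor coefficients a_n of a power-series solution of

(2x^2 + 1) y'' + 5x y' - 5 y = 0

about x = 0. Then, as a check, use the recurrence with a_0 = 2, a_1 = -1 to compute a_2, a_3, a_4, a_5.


Substitute y = sum_n a_n x^n.
(1 + 2 x^2) y'' contributes (n+2)(n+1) a_{n+2} + 2 n(n-1) a_n at x^n.
5 x y'(x) contributes 5 n a_n at x^n.
-5 y(x) contributes -5 a_n at x^n.
Matching x^n: (n+2)(n+1) a_{n+2} + (2 n(n-1) + 5 n - 5) a_n = 0.
Thus a_{n+2} = (-2 n(n-1) - 5 n + 5) / ((n+1)(n+2)) * a_n.

Check with a_0 = 2, a_1 = -1 (apply the recurrence for n = 0, 1, 2, 3): a_0 = 2, a_1 = -1, a_2 = 5, a_3 = 0, a_4 = -15/4, a_5 = 0.

a_(n+2) = (-2 n(n-1) - 5 n + 5) / ((n+1)(n+2)) * a_n; check: a_0 = 2, a_1 = -1, a_2 = 5, a_3 = 0, a_4 = -15/4, a_5 = 0


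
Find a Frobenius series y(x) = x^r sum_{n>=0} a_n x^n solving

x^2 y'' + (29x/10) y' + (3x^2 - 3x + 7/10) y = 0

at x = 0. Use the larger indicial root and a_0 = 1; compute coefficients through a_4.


Write in Frobenius form y'' + (p(x)/x) y' + (q(x)/x^2) y = 0:
  p(x) = 29/10,  q(x) = 3x^2 - 3x + 7/10.
Indicial equation: r(r-1) + (29/10) r + (7/10) = 0 -> roots r_1 = -1/2, r_2 = -7/5.
Take r = r_1 = -1/2. Let y(x) = x^r sum_{n>=0} a_n x^n with a_0 = 1.
Substitute y = x^r sum a_n x^n and match x^{r+n}. The recurrence is
  D(n) a_n - 3 a_{n-1} + 3 a_{n-2} = 0,  where D(n) = (r+n)(r+n-1) + (29/10)(r+n) + (7/10).
  a_n = [3 a_{n-1} - 3 a_{n-2}] / D(n).
Since the indicial polynomial factors as (r - r_1)(r - r_2), D(n) = (r_1 + n - r_1)(r_1 + n - r_2) = n(n + 9/10).
Evaluating step by step (a_0 = 1):
  n = 1: D(1) = 1(1 + 9/10) = 19/10; numerator = 3(1) = 3; a_1 = (3)/(19/10) = 30/19
  n = 2: D(2) = 2(2 + 9/10) = 29/5; numerator = 3(30/19) - 3(1) = 33/19; a_2 = (33/19)/(29/5) = 165/551
  n = 3: D(3) = 3(3 + 9/10) = 117/10; numerator = 3(165/551) - 3(30/19) = -2115/551; a_3 = (-2115/551)/(117/10) = -2350/7163
  n = 4: D(4) = 4(4 + 9/10) = 98/5; numerator = 3(-2350/7163) - 3(165/551) = -465/247; a_4 = (-465/247)/(98/5) = -2325/24206

r = -1/2; a_0 = 1; a_1 = 30/19; a_2 = 165/551; a_3 = -2350/7163; a_4 = -2325/24206


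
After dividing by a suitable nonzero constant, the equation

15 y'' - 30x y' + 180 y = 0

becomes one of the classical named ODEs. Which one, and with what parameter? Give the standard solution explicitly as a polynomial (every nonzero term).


All three coefficients share the factor 15; dividing through by 15 gives  y'' - 2x y' + 12 y = 0.
This matches the Hermite equation y'' - 2x y' + 2n y = 0 with 2n = 12, so n = 6; the polynomial solution is H_6(x).
With y = sum_k a_k x^k, matching x^k gives (k+2)(k+1) a_{k+2} = 2(k - n) a_k = 2(k - 6) a_k. The right side vanishes at k = 6, so the series with the parity of 6 terminates at degree 6.
Standard normalization: leading coefficient of H_n is 2^n, so a_6 = 2^6 = 64. Work downward with a_k = (k+1)(k+2) a_{k+2} / (2(k - n)):
  a_4 = (5)(6)(64) / (2(4 - 6)) = 1920/(-4) = -480
  a_2 = (3)(4)(-480) / (2(2 - 6)) = -5760/(-8) = 720
  a_0 = (1)(2)(720) / (2(0 - 6)) = 1440/(-12) = -120
Hence H_6(x) = 64 x^6 - 480 x^4 + 720 x^2 - 120.

H_6(x); series = 64 x^6 - 480 x^4 + 720 x^2 - 120


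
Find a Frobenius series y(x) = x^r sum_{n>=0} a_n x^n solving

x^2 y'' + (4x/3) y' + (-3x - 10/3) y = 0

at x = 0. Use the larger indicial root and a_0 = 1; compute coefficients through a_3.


Write in Frobenius form y'' + (p(x)/x) y' + (q(x)/x^2) y = 0:
  p(x) = 4/3,  q(x) = -3x - 10/3.
Indicial equation: r(r-1) + (4/3) r + (-10/3) = 0 -> roots r_1 = 5/3, r_2 = -2.
Take r = r_1 = 5/3. Let y(x) = x^r sum_{n>=0} a_n x^n with a_0 = 1.
Substitute y = x^r sum a_n x^n and match x^{r+n}. The recurrence is
  D(n) a_n - 3 a_{n-1} = 0,  where D(n) = (r+n)(r+n-1) + (4/3)(r+n) + (-10/3).
  a_n = 3 / D(n) * a_{n-1}.
Since the indicial polynomial factors as (r - r_1)(r - r_2), D(n) = (r_1 + n - r_1)(r_1 + n - r_2) = n(n + 11/3).
Evaluating step by step (a_0 = 1):
  n = 1: D(1) = 1(1 + 11/3) = 14/3; numerator = 3(1) = 3; a_1 = (3)/(14/3) = 9/14
  n = 2: D(2) = 2(2 + 11/3) = 34/3; numerator = 3(9/14) = 27/14; a_2 = (27/14)/(34/3) = 81/476
  n = 3: D(3) = 3(3 + 11/3) = 20; numerator = 3(81/476) = 243/476; a_3 = (243/476)/(20) = 243/9520

r = 5/3; a_0 = 1; a_1 = 9/14; a_2 = 81/476; a_3 = 243/9520
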